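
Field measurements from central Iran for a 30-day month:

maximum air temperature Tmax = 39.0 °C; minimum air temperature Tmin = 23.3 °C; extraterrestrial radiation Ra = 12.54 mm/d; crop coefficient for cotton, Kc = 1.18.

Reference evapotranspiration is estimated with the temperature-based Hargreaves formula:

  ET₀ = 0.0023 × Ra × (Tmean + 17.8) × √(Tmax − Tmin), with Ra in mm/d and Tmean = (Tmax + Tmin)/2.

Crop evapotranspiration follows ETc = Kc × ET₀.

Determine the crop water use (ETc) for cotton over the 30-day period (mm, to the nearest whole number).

Tmean = (39.0 + 23.3)/2 = 31.15 °C
ET₀ = 0.0023 × 12.54 × (31.15 + 17.8) × √15.7 = 0.0023 × 12.54 × 48.95 × 3.9623 = 5.5940 mm/d
ETc = Kc × ET₀ = 1.18 × 5.5940 = 6.6009 mm/d
Over 30 days: 6.6009 × 30 = 198.027 mm

198 mm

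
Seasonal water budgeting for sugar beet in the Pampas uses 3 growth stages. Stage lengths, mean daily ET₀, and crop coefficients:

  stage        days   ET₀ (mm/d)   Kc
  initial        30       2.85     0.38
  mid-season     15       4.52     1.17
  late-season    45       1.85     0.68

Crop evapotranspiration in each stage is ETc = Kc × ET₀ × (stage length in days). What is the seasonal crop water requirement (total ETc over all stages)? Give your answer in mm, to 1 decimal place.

168.4 mm

initial: 0.38 × 2.85 × 30 = 32.49 mm
mid-season: 1.17 × 4.52 × 15 = 79.33 mm
late-season: 0.68 × 1.85 × 45 = 56.61 mm
Seasonal total = 168.43 mm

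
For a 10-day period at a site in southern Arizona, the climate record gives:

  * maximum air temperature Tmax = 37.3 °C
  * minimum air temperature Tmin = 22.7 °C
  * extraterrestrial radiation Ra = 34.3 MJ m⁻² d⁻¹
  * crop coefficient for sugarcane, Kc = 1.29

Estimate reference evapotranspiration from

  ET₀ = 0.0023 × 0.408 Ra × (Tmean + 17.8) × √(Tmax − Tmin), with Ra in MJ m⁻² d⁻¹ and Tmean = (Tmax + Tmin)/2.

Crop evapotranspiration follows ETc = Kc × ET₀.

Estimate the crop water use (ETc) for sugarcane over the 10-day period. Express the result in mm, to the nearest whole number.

76 mm

Tmean = (37.3 + 22.7)/2 = 30.00 °C
0.408 Ra = 0.408 × 34.3 = 13.9944 mm/d equivalent
ET₀ = 0.0023 × 13.9944 × (30.00 + 17.8) × √14.6 = 0.0023 × 13.9944 × 47.80 × 3.8210 = 5.8788 mm/d
ETc = Kc × ET₀ = 1.29 × 5.8788 = 7.5837 mm/d
Over 10 days: 7.5837 × 10 = 75.837 mm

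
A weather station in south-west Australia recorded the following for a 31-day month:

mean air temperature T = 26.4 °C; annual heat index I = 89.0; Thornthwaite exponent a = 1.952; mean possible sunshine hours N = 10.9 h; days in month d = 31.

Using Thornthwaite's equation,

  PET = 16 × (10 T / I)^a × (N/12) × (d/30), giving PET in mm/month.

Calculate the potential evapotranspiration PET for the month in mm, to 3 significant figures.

125 mm

10T/I = 10 × 26.4 / 89.0 = 2.9663
(10T/I)^a = 2.9663^1.952 = 8.3515
Uncorrected PET = 16 × 8.3515 = 133.624 mm
Correction = (N/12)(d/30) = (10.9/12)(31/30) = 0.9386
PET = 133.624 × 0.9386 = 125.419 mm/month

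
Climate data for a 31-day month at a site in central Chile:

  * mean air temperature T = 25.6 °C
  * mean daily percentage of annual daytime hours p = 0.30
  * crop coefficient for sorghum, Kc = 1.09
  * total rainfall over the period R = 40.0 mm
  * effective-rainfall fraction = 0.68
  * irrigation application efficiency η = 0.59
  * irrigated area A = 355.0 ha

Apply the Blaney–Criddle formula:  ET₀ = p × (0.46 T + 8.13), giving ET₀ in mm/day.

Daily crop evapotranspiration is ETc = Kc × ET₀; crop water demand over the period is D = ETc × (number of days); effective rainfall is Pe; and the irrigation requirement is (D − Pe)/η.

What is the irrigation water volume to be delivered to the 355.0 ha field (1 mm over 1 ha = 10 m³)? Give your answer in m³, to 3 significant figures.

1050000 m³

ET₀ = 0.30 × (0.46 × 25.6 + 8.13) = 0.30 × 19.906 = 5.9718 mm/d
ETc = Kc × ET₀ = 1.09 × 5.9718 = 6.5093 mm/d
Crop demand D = ETc × 31 d = 6.5093 × 31 = 201.788 mm
Pe = 0.68 × 40.0 = 27.200 mm
D − Pe = 201.788 − 27.200 = 174.588 mm
Gross irrigation = 174.588 / 0.59 = 295.912 mm
Volume = 295.912 mm × 355.0 ha × 10 = 1050487.6 m³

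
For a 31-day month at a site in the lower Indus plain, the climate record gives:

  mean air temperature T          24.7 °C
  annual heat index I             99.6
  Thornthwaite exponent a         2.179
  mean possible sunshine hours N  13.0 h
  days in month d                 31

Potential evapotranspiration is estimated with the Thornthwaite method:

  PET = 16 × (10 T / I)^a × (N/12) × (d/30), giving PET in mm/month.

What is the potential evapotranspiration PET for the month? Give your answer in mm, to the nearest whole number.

10T/I = 10 × 24.7 / 99.6 = 2.4799
(10T/I)^a = 2.4799^2.179 = 7.2356
Uncorrected PET = 16 × 7.2356 = 115.770 mm
Correction = (N/12)(d/30) = (13.0/12)(31/30) = 1.1194
PET = 115.770 × 1.1194 = 129.593 mm/month

130 mm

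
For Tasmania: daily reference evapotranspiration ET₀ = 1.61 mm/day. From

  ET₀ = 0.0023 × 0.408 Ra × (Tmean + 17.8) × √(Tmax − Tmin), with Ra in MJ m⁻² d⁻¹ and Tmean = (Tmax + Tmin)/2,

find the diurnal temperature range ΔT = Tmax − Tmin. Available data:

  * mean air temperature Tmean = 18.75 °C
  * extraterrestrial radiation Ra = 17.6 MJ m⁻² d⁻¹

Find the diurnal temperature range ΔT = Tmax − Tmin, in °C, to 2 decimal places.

7.11 °C

√ΔT = ET₀ / [0.0023 × 0.408 × Ra × (Tmean+17.8)] = 1.61 / (0.0023 × 7.1808 × 36.55) = 2.6671
ΔT = 2.6671² = 7.113 °C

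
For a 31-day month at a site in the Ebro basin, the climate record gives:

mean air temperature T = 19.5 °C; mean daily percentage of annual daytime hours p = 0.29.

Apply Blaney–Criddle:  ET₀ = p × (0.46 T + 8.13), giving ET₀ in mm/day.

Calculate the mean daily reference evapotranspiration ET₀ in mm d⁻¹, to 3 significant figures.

ET₀ = 0.29 × (0.46 × 19.5 + 8.13) = 0.29 × 17.100 = 4.9590 mm/d

4.96 mm d⁻¹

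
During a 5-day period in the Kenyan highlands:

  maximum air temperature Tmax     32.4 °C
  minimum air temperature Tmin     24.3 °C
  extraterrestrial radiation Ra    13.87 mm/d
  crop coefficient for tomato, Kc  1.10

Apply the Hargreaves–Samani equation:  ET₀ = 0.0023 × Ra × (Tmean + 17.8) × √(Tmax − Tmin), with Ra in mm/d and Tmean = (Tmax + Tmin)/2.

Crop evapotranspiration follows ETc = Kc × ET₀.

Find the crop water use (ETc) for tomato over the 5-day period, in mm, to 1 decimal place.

23.0 mm

Tmean = (32.4 + 24.3)/2 = 28.35 °C
ET₀ = 0.0023 × 13.87 × (28.35 + 17.8) × √8.1 = 0.0023 × 13.87 × 46.15 × 2.8460 = 4.1900 mm/d
ETc = Kc × ET₀ = 1.10 × 4.1900 = 4.6090 mm/d
Over 5 days: 4.6090 × 5 = 23.045 mm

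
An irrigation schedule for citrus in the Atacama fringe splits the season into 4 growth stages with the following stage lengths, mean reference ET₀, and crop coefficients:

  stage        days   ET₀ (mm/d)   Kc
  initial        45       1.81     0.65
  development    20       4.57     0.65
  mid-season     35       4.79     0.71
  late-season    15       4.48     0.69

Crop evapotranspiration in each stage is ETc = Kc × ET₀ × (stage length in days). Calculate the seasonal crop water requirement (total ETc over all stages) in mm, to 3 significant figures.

initial: 0.65 × 1.81 × 45 = 52.94 mm
development: 0.65 × 4.57 × 20 = 59.41 mm
mid-season: 0.71 × 4.79 × 35 = 119.03 mm
late-season: 0.69 × 4.48 × 15 = 46.37 mm
Seasonal total = 277.75 mm

278 mm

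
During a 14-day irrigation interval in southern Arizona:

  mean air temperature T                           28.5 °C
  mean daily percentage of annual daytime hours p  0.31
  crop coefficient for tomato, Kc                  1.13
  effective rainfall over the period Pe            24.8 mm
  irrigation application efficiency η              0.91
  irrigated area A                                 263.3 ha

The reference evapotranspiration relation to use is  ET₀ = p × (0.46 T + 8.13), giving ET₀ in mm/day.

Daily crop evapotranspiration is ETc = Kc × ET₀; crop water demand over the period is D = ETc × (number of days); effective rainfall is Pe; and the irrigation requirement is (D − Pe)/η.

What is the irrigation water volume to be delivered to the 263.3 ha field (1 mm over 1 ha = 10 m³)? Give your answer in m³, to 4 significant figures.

ET₀ = 0.31 × (0.46 × 28.5 + 8.13) = 0.31 × 21.240 = 6.5844 mm/d
ETc = Kc × ET₀ = 1.13 × 6.5844 = 7.4404 mm/d
Crop demand D = ETc × 14 d = 7.4404 × 14 = 104.166 mm
D − Pe = 104.166 − 24.8 = 79.366 mm
Gross irrigation = 79.366 / 0.91 = 87.215 mm
Volume = 87.215 mm × 263.3 ha × 10 = 229637.1 m³

229600 m³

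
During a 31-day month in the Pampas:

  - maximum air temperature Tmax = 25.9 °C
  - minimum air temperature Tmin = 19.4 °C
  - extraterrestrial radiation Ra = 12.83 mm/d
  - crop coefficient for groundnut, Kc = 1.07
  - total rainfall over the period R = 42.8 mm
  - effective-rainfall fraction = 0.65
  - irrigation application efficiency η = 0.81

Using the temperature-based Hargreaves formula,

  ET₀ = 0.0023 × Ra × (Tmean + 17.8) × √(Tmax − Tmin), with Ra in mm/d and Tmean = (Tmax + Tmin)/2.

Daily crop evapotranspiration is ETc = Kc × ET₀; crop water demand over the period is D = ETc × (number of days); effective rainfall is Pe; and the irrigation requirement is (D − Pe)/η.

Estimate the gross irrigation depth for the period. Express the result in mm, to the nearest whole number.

90 mm

Tmean = (25.9 + 19.4)/2 = 22.65 °C
ET₀ = 0.0023 × 12.83 × (22.65 + 17.8) × √6.5 = 0.0023 × 12.83 × 40.45 × 2.5495 = 3.0432 mm/d
ETc = Kc × ET₀ = 1.07 × 3.0432 = 3.2562 mm/d
Crop demand D = ETc × 31 d = 3.2562 × 31 = 100.942 mm
Pe = 0.65 × 42.8 = 27.820 mm
D − Pe = 100.942 − 27.820 = 73.122 mm
Gross irrigation = 73.122 / 0.81 = 90.274 mm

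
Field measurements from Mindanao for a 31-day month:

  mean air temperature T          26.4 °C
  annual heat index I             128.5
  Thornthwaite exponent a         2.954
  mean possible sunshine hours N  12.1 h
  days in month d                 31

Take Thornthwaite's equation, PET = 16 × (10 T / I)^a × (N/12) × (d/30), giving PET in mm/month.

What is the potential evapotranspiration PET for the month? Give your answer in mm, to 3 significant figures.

10T/I = 10 × 26.4 / 128.5 = 2.0545
(10T/I)^a = 2.0545^2.954 = 8.3895
Uncorrected PET = 16 × 8.3895 = 134.232 mm
Correction = (N/12)(d/30) = (12.1/12)(31/30) = 1.0419
PET = 134.232 × 1.0419 = 139.856 mm/month

140 mm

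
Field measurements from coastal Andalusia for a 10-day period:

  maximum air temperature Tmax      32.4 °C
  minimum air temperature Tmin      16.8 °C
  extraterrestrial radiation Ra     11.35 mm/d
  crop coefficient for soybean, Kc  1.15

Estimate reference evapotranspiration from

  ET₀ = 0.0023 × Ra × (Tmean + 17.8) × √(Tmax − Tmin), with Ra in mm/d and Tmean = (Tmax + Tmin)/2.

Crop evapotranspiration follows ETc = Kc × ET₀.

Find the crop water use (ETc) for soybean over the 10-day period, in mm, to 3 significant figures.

Tmean = (32.4 + 16.8)/2 = 24.60 °C
ET₀ = 0.0023 × 11.35 × (24.60 + 17.8) × √15.6 = 0.0023 × 11.35 × 42.40 × 3.9497 = 4.3717 mm/d
ETc = Kc × ET₀ = 1.15 × 4.3717 = 5.0275 mm/d
Over 10 days: 5.0275 × 10 = 50.275 mm

50.3 mm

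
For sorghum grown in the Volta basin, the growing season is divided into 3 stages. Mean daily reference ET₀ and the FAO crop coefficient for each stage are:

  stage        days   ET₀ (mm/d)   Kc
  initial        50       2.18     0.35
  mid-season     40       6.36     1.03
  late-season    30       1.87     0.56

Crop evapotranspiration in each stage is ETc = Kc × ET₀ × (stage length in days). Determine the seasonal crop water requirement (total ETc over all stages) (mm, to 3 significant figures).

332 mm

initial: 0.35 × 2.18 × 50 = 38.15 mm
mid-season: 1.03 × 6.36 × 40 = 262.03 mm
late-season: 0.56 × 1.87 × 30 = 31.42 mm
Seasonal total = 331.60 mm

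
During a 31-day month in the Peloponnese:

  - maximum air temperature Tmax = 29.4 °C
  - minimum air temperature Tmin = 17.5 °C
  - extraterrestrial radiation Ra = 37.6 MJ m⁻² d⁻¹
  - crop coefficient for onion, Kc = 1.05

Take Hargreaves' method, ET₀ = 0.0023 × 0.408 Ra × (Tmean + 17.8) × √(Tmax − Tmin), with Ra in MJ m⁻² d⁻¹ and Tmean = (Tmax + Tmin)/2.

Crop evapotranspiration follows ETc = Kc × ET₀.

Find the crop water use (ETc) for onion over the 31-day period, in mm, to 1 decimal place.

163.4 mm

Tmean = (29.4 + 17.5)/2 = 23.45 °C
0.408 Ra = 0.408 × 37.6 = 15.3408 mm/d equivalent
ET₀ = 0.0023 × 15.3408 × (23.45 + 17.8) × √11.9 = 0.0023 × 15.3408 × 41.25 × 3.4496 = 5.0207 mm/d
ETc = Kc × ET₀ = 1.05 × 5.0207 = 5.2717 mm/d
Over 31 days: 5.2717 × 31 = 163.423 mm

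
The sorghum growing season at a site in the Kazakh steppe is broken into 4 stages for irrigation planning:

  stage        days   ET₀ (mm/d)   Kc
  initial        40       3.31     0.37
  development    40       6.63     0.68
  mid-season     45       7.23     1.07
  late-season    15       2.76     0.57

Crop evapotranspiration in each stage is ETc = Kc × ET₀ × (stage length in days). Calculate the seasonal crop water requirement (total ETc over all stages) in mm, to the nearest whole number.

601 mm

initial: 0.37 × 3.31 × 40 = 48.99 mm
development: 0.68 × 6.63 × 40 = 180.34 mm
mid-season: 1.07 × 7.23 × 45 = 348.12 mm
late-season: 0.57 × 2.76 × 15 = 23.60 mm
Seasonal total = 601.05 mm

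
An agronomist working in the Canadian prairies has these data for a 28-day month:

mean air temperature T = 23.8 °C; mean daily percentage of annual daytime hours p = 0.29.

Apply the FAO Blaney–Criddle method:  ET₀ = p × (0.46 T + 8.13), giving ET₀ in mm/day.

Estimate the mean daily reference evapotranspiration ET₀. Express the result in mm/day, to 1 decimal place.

5.5 mm/day

ET₀ = 0.29 × (0.46 × 23.8 + 8.13) = 0.29 × 19.078 = 5.5326 mm/d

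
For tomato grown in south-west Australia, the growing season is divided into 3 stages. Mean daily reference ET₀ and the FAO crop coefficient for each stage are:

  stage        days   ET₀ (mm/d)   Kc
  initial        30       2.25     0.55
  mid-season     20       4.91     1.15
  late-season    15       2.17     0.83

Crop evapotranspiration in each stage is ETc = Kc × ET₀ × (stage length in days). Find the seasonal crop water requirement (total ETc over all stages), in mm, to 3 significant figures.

177 mm

initial: 0.55 × 2.25 × 30 = 37.13 mm
mid-season: 1.15 × 4.91 × 20 = 112.93 mm
late-season: 0.83 × 2.17 × 15 = 27.02 mm
Seasonal total = 177.08 mm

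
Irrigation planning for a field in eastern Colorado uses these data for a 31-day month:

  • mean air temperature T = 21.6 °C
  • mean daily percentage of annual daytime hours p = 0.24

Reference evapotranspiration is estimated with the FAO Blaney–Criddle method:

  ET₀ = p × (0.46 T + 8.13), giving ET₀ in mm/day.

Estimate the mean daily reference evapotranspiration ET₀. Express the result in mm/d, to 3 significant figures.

ET₀ = 0.24 × (0.46 × 21.6 + 8.13) = 0.24 × 18.066 = 4.3358 mm/d

4.34 mm/d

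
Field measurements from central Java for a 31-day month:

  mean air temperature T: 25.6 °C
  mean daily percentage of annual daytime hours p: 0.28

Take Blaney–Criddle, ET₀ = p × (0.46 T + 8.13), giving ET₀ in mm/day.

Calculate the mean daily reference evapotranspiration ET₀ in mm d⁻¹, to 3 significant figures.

5.57 mm d⁻¹

ET₀ = 0.28 × (0.46 × 25.6 + 8.13) = 0.28 × 19.906 = 5.5737 mm/d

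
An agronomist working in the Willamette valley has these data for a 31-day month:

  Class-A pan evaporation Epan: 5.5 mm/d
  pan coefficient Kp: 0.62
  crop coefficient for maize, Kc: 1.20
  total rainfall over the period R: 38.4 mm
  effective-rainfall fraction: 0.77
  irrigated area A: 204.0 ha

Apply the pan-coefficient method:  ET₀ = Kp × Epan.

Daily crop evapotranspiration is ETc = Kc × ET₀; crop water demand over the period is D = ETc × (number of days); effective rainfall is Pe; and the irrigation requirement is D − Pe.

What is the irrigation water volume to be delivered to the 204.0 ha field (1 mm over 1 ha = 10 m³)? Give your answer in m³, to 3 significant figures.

198000 m³

ET₀ = 0.62 × 5.5 = 3.4100 mm/d
ETc = Kc × ET₀ = 1.20 × 3.4100 = 4.0920 mm/d
Crop demand D = ETc × 31 d = 4.0920 × 31 = 126.852 mm
Pe = 0.77 × 38.4 = 29.568 mm
D − Pe = 126.852 − 29.568 = 97.284 mm
Volume = 97.284 mm × 204.0 ha × 10 = 198459.4 m³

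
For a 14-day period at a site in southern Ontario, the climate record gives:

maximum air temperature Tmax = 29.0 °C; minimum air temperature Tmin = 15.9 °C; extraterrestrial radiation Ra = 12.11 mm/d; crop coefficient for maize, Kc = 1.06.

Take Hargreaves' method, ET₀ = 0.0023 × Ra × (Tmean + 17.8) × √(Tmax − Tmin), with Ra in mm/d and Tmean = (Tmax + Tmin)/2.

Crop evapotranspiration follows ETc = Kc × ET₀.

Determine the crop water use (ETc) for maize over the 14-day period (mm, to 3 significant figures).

60.2 mm

Tmean = (29.0 + 15.9)/2 = 22.45 °C
ET₀ = 0.0023 × 12.11 × (22.45 + 17.8) × √13.1 = 0.0023 × 12.11 × 40.25 × 3.6194 = 4.0576 mm/d
ETc = Kc × ET₀ = 1.06 × 4.0576 = 4.3011 mm/d
Over 14 days: 4.3011 × 14 = 60.215 mm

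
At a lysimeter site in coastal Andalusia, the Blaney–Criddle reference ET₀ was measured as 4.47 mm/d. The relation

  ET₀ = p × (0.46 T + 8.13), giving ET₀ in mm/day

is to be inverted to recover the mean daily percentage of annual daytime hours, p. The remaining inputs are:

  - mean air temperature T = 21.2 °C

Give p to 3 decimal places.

p = ET₀ / (0.46 T + 8.13) = 4.47 / (0.46 × 21.2 + 8.13) = 4.47 / 17.882 = 0.2500

0.250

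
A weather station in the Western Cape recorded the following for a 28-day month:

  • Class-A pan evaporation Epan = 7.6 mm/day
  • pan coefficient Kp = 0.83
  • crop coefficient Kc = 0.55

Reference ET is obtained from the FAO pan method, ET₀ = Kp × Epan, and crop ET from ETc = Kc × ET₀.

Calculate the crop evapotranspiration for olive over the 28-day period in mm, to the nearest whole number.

97 mm

ET₀ = 0.83 × 7.6 = 6.3080 mm/d
ETc = Kc × ET₀ = 0.55 × 6.3080 = 3.4694 mm/d
Over 28 days: 3.4694 × 28 = 97.143 mm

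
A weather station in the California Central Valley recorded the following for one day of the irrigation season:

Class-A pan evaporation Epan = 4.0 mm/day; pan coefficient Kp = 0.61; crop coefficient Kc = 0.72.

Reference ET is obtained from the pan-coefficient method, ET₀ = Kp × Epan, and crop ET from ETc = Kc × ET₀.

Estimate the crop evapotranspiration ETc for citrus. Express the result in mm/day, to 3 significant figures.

ET₀ = 0.61 × 4.0 = 2.4400 mm/d
ETc = Kc × ET₀ = 0.72 × 2.4400 = 1.7568 mm/d

1.76 mm/day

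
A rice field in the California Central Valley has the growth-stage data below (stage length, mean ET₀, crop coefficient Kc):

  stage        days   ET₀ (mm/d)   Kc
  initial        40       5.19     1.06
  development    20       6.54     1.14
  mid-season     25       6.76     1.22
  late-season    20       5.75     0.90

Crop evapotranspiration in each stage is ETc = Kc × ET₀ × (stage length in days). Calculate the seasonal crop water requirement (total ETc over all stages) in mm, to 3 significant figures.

679 mm

initial: 1.06 × 5.19 × 40 = 220.06 mm
development: 1.14 × 6.54 × 20 = 149.11 mm
mid-season: 1.22 × 6.76 × 25 = 206.18 mm
late-season: 0.90 × 5.75 × 20 = 103.50 mm
Seasonal total = 678.85 mm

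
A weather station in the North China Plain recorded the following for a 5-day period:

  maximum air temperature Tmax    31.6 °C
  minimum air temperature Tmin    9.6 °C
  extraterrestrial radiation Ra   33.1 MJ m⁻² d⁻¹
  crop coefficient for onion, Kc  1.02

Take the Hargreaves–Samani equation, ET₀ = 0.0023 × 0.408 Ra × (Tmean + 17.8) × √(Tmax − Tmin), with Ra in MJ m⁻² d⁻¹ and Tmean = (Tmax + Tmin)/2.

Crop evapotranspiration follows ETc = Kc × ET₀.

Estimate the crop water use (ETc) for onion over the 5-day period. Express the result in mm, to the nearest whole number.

Tmean = (31.6 + 9.6)/2 = 20.60 °C
0.408 Ra = 0.408 × 33.1 = 13.5048 mm/d equivalent
ET₀ = 0.0023 × 13.5048 × (20.60 + 17.8) × √22.0 = 0.0023 × 13.5048 × 38.40 × 4.6904 = 5.5944 mm/d
ETc = Kc × ET₀ = 1.02 × 5.5944 = 5.7063 mm/d
Over 5 days: 5.7063 × 5 = 28.532 mm

29 mm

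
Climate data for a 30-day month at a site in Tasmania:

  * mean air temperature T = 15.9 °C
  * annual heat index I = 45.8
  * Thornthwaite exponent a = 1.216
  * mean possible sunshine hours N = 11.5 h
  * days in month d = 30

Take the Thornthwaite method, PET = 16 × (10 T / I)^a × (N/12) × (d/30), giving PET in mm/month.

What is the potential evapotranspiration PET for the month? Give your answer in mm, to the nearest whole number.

10T/I = 10 × 15.9 / 45.8 = 3.4716
(10T/I)^a = 3.4716^1.216 = 4.5424
Uncorrected PET = 16 × 4.5424 = 72.678 mm
Correction = (N/12)(d/30) = (11.5/12)(30/30) = 0.9583
PET = 72.678 × 0.9583 = 69.647 mm/month

70 mm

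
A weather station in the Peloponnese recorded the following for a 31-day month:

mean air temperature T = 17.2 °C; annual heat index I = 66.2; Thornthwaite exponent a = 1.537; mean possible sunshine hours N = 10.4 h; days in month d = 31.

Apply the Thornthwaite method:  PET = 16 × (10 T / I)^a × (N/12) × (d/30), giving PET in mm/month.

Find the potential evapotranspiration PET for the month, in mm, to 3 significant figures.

10T/I = 10 × 17.2 / 66.2 = 2.5982
(10T/I)^a = 2.5982^1.537 = 4.3386
Uncorrected PET = 16 × 4.3386 = 69.418 mm
Correction = (N/12)(d/30) = (10.4/12)(31/30) = 0.8956
PET = 69.418 × 0.8956 = 62.171 mm/month

62.2 mm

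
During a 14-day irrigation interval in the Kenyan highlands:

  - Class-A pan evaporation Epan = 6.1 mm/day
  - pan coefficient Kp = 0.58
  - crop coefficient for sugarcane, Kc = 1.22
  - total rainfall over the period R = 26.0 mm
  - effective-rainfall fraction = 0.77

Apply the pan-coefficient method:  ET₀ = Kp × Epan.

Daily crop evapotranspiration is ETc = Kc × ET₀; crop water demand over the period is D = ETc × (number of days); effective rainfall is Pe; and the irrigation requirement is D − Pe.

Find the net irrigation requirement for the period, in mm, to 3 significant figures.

ET₀ = 0.58 × 6.1 = 3.5380 mm/d
ETc = Kc × ET₀ = 1.22 × 3.5380 = 4.3164 mm/d
Crop demand D = ETc × 14 d = 4.3164 × 14 = 60.430 mm
Pe = 0.77 × 26.0 = 20.020 mm
D − Pe = 60.430 − 20.020 = 40.410 mm

40.4 mm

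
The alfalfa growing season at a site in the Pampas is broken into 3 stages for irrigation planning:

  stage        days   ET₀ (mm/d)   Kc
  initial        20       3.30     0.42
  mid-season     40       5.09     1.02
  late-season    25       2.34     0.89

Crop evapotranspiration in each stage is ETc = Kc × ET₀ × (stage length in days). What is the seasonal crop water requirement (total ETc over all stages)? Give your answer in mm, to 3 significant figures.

287 mm

initial: 0.42 × 3.30 × 20 = 27.72 mm
mid-season: 1.02 × 5.09 × 40 = 207.67 mm
late-season: 0.89 × 2.34 × 25 = 52.07 mm
Seasonal total = 287.46 mm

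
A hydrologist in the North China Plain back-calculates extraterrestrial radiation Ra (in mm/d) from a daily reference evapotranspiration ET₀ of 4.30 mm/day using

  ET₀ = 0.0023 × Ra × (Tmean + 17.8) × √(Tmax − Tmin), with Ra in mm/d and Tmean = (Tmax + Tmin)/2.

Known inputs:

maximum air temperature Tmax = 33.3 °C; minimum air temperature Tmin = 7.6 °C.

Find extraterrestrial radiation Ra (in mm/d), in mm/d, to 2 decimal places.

Tmean = 20.45 °C; √ΔT = 5.0695
Ra = ET₀ / [0.0023 × (Tmean+17.8) × √ΔT] = 4.30 / (0.0023 × 38.25 × 5.0695) = 9.641 mm/d

9.64 mm/d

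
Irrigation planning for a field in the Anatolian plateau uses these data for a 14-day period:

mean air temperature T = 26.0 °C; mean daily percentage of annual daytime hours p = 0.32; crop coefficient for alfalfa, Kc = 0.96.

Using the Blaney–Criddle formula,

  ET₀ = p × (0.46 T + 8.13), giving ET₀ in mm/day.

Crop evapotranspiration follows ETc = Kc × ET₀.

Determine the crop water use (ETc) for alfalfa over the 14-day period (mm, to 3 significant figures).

ET₀ = 0.32 × (0.46 × 26.0 + 8.13) = 0.32 × 20.090 = 6.4288 mm/d
ETc = Kc × ET₀ = 0.96 × 6.4288 = 6.1716 mm/d
Over 14 days: 6.1716 × 14 = 86.402 mm

86.4 mm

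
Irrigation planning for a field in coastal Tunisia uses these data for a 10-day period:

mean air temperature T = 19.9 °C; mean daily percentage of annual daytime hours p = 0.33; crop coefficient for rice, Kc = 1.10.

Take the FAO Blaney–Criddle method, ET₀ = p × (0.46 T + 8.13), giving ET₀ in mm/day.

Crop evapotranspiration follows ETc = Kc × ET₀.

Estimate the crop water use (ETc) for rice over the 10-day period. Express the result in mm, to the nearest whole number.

ET₀ = 0.33 × (0.46 × 19.9 + 8.13) = 0.33 × 17.284 = 5.7037 mm/d
ETc = Kc × ET₀ = 1.10 × 5.7037 = 6.2741 mm/d
Over 10 days: 6.2741 × 10 = 62.741 mm

63 mm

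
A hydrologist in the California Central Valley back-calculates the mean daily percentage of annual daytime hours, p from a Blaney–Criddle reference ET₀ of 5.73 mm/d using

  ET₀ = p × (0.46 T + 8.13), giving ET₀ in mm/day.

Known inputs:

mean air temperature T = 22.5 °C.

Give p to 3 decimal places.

0.310

p = ET₀ / (0.46 T + 8.13) = 5.73 / (0.46 × 22.5 + 8.13) = 5.73 / 18.480 = 0.3101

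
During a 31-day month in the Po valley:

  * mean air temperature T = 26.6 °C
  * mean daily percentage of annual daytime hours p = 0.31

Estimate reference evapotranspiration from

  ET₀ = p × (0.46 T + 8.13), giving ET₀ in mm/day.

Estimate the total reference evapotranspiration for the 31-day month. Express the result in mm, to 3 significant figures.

ET₀ = 0.31 × (0.46 × 26.6 + 8.13) = 0.31 × 20.366 = 6.3135 mm/d
Monthly total = 6.3135 × 31 = 195.719 mm

196 mm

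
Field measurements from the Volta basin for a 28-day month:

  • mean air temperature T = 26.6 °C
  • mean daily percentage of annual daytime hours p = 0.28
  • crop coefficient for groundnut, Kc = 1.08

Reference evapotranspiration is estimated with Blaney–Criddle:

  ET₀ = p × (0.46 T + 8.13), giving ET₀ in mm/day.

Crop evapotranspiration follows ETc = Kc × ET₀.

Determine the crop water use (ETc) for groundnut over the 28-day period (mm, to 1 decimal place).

ET₀ = 0.28 × (0.46 × 26.6 + 8.13) = 0.28 × 20.366 = 5.7025 mm/d
ETc = Kc × ET₀ = 1.08 × 5.7025 = 6.1587 mm/d
Over 28 days: 6.1587 × 28 = 172.444 mm

172.4 mm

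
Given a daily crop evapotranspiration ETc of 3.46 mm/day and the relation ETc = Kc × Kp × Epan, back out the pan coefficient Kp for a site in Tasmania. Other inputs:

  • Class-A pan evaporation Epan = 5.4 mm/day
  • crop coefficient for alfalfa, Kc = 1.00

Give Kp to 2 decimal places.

ETc = Kc × Kp × Epan  ⇒  Kp = ETc / (Kc × Epan)
Kp = 3.46 / (1.00 × 5.4) = 3.46 / 5.400 = 0.6407

0.64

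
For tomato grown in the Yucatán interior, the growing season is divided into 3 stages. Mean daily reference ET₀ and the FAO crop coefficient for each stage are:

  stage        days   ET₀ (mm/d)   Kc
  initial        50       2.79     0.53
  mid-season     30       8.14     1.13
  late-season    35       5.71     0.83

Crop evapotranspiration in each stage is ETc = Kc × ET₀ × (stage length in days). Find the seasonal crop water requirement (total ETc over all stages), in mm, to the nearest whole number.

516 mm

initial: 0.53 × 2.79 × 50 = 73.94 mm
mid-season: 1.13 × 8.14 × 30 = 275.95 mm
late-season: 0.83 × 5.71 × 35 = 165.88 mm
Seasonal total = 515.77 mm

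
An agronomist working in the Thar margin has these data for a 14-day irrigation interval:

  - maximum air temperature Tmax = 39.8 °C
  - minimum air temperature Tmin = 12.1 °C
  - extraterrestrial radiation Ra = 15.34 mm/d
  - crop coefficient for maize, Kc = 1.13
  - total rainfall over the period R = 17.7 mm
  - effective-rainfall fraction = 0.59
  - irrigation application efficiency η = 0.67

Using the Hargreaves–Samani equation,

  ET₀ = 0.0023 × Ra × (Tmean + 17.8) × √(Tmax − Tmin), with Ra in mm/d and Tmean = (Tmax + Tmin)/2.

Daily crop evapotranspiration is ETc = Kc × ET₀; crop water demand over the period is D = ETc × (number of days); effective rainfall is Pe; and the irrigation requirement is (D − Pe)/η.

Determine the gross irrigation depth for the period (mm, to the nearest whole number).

176 mm

Tmean = (39.8 + 12.1)/2 = 25.95 °C
ET₀ = 0.0023 × 15.34 × (25.95 + 17.8) × √27.7 = 0.0023 × 15.34 × 43.75 × 5.2631 = 8.1241 mm/d
ETc = Kc × ET₀ = 1.13 × 8.1241 = 9.1802 mm/d
Crop demand D = ETc × 14 d = 9.1802 × 14 = 128.523 mm
Pe = 0.59 × 17.7 = 10.443 mm
D − Pe = 128.523 − 10.443 = 118.080 mm
Gross irrigation = 118.080 / 0.67 = 176.239 mm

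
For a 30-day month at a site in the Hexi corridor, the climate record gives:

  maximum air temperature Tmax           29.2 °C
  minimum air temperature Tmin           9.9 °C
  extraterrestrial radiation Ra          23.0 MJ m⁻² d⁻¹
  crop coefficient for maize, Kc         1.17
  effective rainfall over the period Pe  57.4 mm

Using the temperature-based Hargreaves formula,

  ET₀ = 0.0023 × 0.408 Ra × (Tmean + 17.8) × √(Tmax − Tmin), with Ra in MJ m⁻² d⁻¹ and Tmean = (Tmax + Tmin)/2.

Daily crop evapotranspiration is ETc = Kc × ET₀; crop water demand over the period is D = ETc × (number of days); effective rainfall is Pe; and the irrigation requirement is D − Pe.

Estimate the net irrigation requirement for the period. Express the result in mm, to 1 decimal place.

66.9 mm

Tmean = (29.2 + 9.9)/2 = 19.55 °C
0.408 Ra = 0.408 × 23.0 = 9.3840 mm/d equivalent
ET₀ = 0.0023 × 9.3840 × (19.55 + 17.8) × √19.3 = 0.0023 × 9.3840 × 37.35 × 4.3932 = 3.5415 mm/d
ETc = Kc × ET₀ = 1.17 × 3.5415 = 4.1436 mm/d
Crop demand D = ETc × 30 d = 4.1436 × 30 = 124.308 mm
D − Pe = 124.308 − 57.4 = 66.908 mm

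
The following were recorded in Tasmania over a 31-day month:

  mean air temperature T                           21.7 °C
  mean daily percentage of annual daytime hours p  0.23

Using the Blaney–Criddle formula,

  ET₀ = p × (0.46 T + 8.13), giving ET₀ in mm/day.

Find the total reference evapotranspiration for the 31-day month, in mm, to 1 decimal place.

129.1 mm

ET₀ = 0.23 × (0.46 × 21.7 + 8.13) = 0.23 × 18.112 = 4.1658 mm/d
Monthly total = 4.1658 × 31 = 129.140 mm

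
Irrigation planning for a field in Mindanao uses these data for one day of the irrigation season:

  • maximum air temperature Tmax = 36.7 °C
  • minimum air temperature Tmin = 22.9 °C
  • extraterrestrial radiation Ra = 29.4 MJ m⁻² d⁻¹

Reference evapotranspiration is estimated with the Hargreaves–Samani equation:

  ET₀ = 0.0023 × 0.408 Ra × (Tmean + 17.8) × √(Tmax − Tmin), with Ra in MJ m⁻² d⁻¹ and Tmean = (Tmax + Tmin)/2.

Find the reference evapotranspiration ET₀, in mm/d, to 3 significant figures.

4.88 mm/d

Tmean = (36.7 + 22.9)/2 = 29.80 °C
0.408 Ra = 0.408 × 29.4 = 11.9952 mm/d equivalent
ET₀ = 0.0023 × 11.9952 × (29.80 + 17.8) × √13.8 = 0.0023 × 11.9952 × 47.60 × 3.7148 = 4.8784 mm/d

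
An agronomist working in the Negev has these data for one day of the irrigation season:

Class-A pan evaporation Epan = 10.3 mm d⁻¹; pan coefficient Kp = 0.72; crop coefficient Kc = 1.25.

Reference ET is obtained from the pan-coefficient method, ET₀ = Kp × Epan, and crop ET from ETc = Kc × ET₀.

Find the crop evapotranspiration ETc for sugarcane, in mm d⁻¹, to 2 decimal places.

9.27 mm d⁻¹

ET₀ = 0.72 × 10.3 = 7.4160 mm/d
ETc = Kc × ET₀ = 1.25 × 7.4160 = 9.2700 mm/d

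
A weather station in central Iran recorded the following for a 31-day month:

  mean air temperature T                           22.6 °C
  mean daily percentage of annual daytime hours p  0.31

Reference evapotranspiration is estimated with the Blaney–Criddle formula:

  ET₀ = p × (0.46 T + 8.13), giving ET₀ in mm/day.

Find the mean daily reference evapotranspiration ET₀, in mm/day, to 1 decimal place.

ET₀ = 0.31 × (0.46 × 22.6 + 8.13) = 0.31 × 18.526 = 5.7431 mm/d

5.7 mm/day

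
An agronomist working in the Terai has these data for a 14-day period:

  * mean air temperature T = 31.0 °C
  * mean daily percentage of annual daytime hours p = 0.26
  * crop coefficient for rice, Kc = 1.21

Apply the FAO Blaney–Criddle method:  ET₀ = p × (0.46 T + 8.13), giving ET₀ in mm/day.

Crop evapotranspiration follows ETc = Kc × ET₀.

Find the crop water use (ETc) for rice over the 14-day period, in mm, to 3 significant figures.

ET₀ = 0.26 × (0.46 × 31.0 + 8.13) = 0.26 × 22.390 = 5.8214 mm/d
ETc = Kc × ET₀ = 1.21 × 5.8214 = 7.0439 mm/d
Over 14 days: 7.0439 × 14 = 98.615 mm

98.6 mm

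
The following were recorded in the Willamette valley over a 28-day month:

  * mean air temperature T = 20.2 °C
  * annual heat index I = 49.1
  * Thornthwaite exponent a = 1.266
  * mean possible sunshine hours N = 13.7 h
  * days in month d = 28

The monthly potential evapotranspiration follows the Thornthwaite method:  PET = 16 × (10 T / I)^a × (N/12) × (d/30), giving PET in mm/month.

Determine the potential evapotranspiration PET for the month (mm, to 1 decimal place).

10T/I = 10 × 20.2 / 49.1 = 4.1141
(10T/I)^a = 4.1141^1.266 = 5.9934
Uncorrected PET = 16 × 5.9934 = 95.894 mm
Correction = (N/12)(d/30) = (13.7/12)(28/30) = 1.0656
PET = 95.894 × 1.0656 = 102.185 mm/month

102.2 mm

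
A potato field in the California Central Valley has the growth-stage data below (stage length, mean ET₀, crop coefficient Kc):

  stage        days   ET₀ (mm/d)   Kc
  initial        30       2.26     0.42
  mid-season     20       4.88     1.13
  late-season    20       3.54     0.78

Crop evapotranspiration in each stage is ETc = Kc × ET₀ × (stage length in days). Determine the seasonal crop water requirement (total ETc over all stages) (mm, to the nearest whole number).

194 mm

initial: 0.42 × 2.26 × 30 = 28.48 mm
mid-season: 1.13 × 4.88 × 20 = 110.29 mm
late-season: 0.78 × 3.54 × 20 = 55.22 mm
Seasonal total = 193.99 mm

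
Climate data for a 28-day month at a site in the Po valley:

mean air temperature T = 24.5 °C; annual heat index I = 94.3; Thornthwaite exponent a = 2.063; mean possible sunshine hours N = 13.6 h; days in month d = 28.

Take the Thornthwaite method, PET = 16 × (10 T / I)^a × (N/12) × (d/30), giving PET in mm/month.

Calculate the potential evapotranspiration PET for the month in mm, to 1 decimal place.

10T/I = 10 × 24.5 / 94.3 = 2.5981
(10T/I)^a = 2.5981^2.063 = 7.1686
Uncorrected PET = 16 × 7.1686 = 114.698 mm
Correction = (N/12)(d/30) = (13.6/12)(28/30) = 1.0578
PET = 114.698 × 1.0578 = 121.328 mm/month

121.3 mm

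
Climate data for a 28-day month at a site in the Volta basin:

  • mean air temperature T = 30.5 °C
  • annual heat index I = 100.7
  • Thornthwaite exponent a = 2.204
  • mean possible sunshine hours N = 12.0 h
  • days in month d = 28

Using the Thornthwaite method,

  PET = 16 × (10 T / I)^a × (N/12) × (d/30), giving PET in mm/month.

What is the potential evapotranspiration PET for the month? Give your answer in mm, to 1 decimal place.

171.7 mm

10T/I = 10 × 30.5 / 100.7 = 3.0288
(10T/I)^a = 3.0288^2.204 = 11.5006
Uncorrected PET = 16 × 11.5006 = 184.010 mm
Correction = (N/12)(d/30) = (12.0/12)(28/30) = 0.9333
PET = 184.010 × 0.9333 = 171.737 mm/month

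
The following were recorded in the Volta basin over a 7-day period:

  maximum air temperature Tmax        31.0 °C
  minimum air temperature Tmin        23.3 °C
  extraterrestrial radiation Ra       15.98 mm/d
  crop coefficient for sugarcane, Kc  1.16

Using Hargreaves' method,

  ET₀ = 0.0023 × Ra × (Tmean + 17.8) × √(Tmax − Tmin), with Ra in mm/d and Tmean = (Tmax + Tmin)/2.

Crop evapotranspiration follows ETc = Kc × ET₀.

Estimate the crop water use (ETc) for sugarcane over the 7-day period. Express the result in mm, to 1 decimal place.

Tmean = (31.0 + 23.3)/2 = 27.15 °C
ET₀ = 0.0023 × 15.98 × (27.15 + 17.8) × √7.7 = 0.0023 × 15.98 × 44.95 × 2.7749 = 4.5844 mm/d
ETc = Kc × ET₀ = 1.16 × 4.5844 = 5.3179 mm/d
Over 7 days: 5.3179 × 7 = 37.225 mm

37.2 mm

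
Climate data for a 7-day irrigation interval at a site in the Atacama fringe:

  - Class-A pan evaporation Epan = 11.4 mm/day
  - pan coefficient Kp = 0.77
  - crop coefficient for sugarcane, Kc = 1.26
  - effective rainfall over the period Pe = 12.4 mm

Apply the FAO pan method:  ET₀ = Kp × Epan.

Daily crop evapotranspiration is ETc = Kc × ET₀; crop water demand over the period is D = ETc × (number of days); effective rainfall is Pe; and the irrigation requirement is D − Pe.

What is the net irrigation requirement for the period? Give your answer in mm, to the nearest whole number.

ET₀ = 0.77 × 11.4 = 8.7780 mm/d
ETc = Kc × ET₀ = 1.26 × 8.7780 = 11.0603 mm/d
Crop demand D = ETc × 7 d = 11.0603 × 7 = 77.422 mm
D − Pe = 77.422 − 12.4 = 65.022 mm

65 mm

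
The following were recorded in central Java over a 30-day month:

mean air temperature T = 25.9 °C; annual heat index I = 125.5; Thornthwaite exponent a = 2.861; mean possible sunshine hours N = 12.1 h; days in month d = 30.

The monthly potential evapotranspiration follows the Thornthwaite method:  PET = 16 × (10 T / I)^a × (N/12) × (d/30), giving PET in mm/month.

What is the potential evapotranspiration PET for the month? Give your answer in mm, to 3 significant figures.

10T/I = 10 × 25.9 / 125.5 = 2.0637
(10T/I)^a = 2.0637^2.861 = 7.9470
Uncorrected PET = 16 × 7.9470 = 127.152 mm
Correction = (N/12)(d/30) = (12.1/12)(30/30) = 1.0083
PET = 127.152 × 1.0083 = 128.207 mm/month

128 mm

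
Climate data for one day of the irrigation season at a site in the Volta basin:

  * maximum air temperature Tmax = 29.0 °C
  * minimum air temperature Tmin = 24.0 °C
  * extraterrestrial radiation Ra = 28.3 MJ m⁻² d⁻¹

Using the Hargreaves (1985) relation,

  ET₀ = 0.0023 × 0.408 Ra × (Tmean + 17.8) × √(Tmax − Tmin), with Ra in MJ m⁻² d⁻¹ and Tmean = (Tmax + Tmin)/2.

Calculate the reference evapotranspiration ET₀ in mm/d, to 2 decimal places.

2.63 mm/d

Tmean = (29.0 + 24.0)/2 = 26.50 °C
0.408 Ra = 0.408 × 28.3 = 11.5464 mm/d equivalent
ET₀ = 0.0023 × 11.5464 × (26.50 + 17.8) × √5.0 = 0.0023 × 11.5464 × 44.30 × 2.2361 = 2.6307 mm/d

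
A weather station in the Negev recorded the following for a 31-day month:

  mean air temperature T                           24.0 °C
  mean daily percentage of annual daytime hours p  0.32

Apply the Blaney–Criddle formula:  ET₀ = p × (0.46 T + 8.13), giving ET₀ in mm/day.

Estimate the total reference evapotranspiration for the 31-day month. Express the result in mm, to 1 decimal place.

ET₀ = 0.32 × (0.46 × 24.0 + 8.13) = 0.32 × 19.170 = 6.1344 mm/d
Monthly total = 6.1344 × 31 = 190.166 mm

190.2 mm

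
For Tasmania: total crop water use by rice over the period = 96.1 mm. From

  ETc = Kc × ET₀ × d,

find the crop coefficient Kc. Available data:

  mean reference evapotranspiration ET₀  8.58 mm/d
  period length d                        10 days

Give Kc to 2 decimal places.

ETc = Kc × ET₀ × d  ⇒  Kc = ETc / (ET₀ × d)
Kc = 96.1 / (8.58 × 10) = 96.1 / 85.80 = 1.1200

1.12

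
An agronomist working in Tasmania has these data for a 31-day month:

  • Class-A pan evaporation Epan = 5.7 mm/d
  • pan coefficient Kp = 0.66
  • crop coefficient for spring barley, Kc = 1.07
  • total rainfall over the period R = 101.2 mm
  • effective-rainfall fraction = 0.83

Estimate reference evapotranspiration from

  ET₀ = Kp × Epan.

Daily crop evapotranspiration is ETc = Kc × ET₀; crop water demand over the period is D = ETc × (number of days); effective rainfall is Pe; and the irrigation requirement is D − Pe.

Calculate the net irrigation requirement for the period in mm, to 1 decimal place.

40.8 mm

ET₀ = 0.66 × 5.7 = 3.7620 mm/d
ETc = Kc × ET₀ = 1.07 × 3.7620 = 4.0253 mm/d
Crop demand D = ETc × 31 d = 4.0253 × 31 = 124.784 mm
Pe = 0.83 × 101.2 = 83.996 mm
D − Pe = 124.784 − 83.996 = 40.788 mm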